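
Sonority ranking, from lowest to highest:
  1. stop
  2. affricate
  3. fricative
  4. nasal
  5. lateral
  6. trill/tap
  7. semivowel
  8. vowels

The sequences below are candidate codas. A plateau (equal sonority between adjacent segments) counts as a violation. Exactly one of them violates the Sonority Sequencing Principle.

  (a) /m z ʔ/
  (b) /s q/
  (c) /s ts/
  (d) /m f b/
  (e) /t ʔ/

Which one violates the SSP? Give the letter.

e

(a) /m z ʔ/: profile 4-3-1 — obeys.
(b) /s q/: profile 3-1 — obeys.
(c) /s ts/: profile 3-2 — obeys.
(d) /m f b/: profile 4-3-1 — obeys.
(e) /t ʔ/: profile 1-1 — violates.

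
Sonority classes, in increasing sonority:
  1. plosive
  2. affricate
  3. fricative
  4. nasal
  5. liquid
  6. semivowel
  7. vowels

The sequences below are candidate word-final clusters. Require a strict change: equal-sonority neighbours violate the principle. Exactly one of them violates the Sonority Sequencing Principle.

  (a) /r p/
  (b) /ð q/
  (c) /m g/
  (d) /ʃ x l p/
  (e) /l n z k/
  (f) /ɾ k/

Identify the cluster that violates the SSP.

(a) 5-1 → obeys
(b) 3-1 → obeys
(c) 4-1 → obeys
(d) 3-3-5-1 → violates
(e) 5-4-3-1 → obeys
(f) 5-1 → obeys

d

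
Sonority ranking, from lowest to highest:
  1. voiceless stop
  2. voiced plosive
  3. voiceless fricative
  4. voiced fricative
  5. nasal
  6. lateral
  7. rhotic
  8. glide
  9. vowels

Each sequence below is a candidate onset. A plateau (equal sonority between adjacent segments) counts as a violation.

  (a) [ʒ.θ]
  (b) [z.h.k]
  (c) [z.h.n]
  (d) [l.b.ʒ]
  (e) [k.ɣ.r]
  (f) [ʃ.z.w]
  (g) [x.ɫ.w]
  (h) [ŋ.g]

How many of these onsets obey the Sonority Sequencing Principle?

(a) 4-3 → violates
(b) 4-3-1 → violates
(c) 4-3-5 → violates
(d) 6-2-4 → violates
(e) 1-4-7 → obeys
(f) 3-4-8 → obeys
(g) 3-6-8 → obeys
(h) 5-2 → violates

3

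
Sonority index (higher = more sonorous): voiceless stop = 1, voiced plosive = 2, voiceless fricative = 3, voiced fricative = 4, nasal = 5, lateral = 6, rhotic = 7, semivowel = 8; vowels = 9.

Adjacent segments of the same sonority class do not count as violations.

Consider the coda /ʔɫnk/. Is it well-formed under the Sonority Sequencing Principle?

/ʔ/: voiceless stop = 1.
/ɫ/: lateral = 6.
/n/: nasal = 5.
/k/: voiceless stop = 1.
The profile is 1-6-5-1. Between /ʔ/ (1) and /ɫ/ (6) sonority does not fall, so the cluster violates the SSP.

no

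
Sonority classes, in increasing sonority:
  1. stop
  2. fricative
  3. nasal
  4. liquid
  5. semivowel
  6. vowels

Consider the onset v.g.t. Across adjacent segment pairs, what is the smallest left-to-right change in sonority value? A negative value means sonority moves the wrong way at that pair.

/v/ is a fricative (sonority 2).
/g/ is a stop (sonority 1).
/t/ is a stop (sonority 1).
/v/→/g/: change -1.
/g/→/t/: change +0.
Minimum = -1.

-1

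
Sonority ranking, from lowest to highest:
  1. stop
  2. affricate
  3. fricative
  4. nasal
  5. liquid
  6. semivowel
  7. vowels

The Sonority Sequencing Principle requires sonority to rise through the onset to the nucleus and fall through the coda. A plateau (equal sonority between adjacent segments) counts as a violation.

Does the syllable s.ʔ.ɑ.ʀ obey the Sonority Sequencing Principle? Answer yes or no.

no

Onset: /s/ is a fricative (sonority 3), /ʔ/ is a stop (sonority 1); then the nucleus /ɑ/ (sonority 7).
Onset profile 3-1-7 — does not strictly rise throughout.
Coda: /ʀ/ is a liquid (sonority 5).
Coda profile 7-5 — falls from the nucleus.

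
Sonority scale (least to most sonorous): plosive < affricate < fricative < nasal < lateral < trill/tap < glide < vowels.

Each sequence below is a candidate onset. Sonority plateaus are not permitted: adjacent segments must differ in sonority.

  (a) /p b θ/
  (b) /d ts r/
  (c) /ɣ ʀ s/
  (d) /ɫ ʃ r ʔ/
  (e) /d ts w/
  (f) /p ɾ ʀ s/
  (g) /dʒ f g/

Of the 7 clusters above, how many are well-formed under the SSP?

2

(a) 1-1-3 → violates
(b) 1-2-6 → obeys
(c) 3-6-3 → violates
(d) 5-3-6-1 → violates
(e) 1-2-7 → obeys
(f) 1-6-6-3 → violates
(g) 2-3-1 → violates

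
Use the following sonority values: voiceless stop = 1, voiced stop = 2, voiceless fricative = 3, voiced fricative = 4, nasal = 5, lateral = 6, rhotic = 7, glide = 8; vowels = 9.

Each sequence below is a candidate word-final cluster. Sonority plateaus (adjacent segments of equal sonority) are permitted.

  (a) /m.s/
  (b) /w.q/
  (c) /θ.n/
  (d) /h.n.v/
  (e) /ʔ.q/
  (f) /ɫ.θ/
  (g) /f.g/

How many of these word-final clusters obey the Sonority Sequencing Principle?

(a) /m.s/: profile 5-3 — obeys.
(b) /w.q/: profile 8-1 — obeys.
(c) /θ.n/: profile 3-5 — violates.
(d) /h.n.v/: profile 3-5-4 — violates.
(e) /ʔ.q/: profile 1-1 — obeys.
(f) /ɫ.θ/: profile 6-3 — obeys.
(g) /f.g/: profile 3-2 — obeys.

5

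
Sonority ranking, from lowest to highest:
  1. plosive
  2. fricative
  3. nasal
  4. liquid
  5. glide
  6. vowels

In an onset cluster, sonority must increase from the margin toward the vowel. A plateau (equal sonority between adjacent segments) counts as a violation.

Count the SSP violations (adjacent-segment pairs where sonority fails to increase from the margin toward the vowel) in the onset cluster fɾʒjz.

2

/f/ — fricative, sonority 2.
/ɾ/ — liquid, sonority 4.
/ʒ/ — fricative, sonority 2.
/j/ — glide, sonority 5.
/z/ — fricative, sonority 2.
/f/→/ɾ/: 2→4 (rises) — ok.
/ɾ/→/ʒ/: 4→2 (does not rise) — violation.
/ʒ/→/j/: 2→5 (rises) — ok.
/j/→/z/: 5→2 (does not rise) — violation.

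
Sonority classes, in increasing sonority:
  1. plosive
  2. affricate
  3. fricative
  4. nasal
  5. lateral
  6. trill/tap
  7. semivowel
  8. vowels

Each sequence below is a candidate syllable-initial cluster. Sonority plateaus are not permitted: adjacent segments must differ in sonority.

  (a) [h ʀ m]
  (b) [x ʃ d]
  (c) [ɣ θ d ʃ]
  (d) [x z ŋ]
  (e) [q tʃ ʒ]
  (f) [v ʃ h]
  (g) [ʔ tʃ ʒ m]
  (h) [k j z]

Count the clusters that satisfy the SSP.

2

(a) sonority 3-6-4: ill-formed.
(b) sonority 3-3-1: ill-formed.
(c) sonority 3-3-1-3: ill-formed.
(d) sonority 3-3-4: ill-formed.
(e) sonority 1-2-3: well-formed.
(f) sonority 3-3-3: ill-formed.
(g) sonority 1-2-3-4: well-formed.
(h) sonority 1-7-3: ill-formed.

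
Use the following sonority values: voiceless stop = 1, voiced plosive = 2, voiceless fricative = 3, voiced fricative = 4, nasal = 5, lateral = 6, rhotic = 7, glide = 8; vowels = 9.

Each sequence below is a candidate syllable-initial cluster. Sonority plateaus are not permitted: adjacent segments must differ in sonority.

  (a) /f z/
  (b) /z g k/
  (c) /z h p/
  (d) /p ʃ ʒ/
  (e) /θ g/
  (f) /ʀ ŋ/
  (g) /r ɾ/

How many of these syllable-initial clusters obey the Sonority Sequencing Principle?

2

(a) /f z/: profile 3-4 — obeys.
(b) /z g k/: profile 4-2-1 — violates.
(c) /z h p/: profile 4-3-1 — violates.
(d) /p ʃ ʒ/: profile 1-3-4 — obeys.
(e) /θ g/: profile 3-2 — violates.
(f) /ʀ ŋ/: profile 7-5 — violates.
(g) /r ɾ/: profile 7-7 — violates.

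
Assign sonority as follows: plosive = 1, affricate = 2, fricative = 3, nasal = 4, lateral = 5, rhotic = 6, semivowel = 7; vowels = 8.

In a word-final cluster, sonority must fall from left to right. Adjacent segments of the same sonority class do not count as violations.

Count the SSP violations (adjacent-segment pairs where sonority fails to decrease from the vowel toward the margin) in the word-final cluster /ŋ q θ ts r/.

/ŋ/ — nasal, sonority 4.
/q/ — plosive, sonority 1.
/θ/ — fricative, sonority 3.
/ts/ — affricate, sonority 2.
/r/ — rhotic, sonority 6.
/ŋ/→/q/: 4→1 (falls) — ok.
/q/→/θ/: 1→3 (does not fall) — violation.
/θ/→/ts/: 3→2 (falls) — ok.
/ts/→/r/: 2→6 (does not fall) — violation.

2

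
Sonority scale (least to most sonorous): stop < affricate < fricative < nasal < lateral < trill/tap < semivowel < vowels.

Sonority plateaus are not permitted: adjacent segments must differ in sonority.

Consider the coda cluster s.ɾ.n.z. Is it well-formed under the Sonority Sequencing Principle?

no

/s/: fricative = 3.
/ɾ/: trill/tap = 6.
/n/: nasal = 4.
/z/: fricative = 3.
The profile is 3-6-4-3. Between /s/ (3) and /ɾ/ (6) sonority does not fall, so the cluster violates the SSP.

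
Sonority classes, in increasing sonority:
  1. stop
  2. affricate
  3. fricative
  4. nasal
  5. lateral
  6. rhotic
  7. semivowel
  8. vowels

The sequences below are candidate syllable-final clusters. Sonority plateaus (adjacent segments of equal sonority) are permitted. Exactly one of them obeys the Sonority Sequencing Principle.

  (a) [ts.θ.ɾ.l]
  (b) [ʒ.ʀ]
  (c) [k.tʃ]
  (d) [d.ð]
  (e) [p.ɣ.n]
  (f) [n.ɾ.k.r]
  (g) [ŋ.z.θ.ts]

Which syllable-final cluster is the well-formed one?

(a) sonority 2-3-6-5: ill-formed.
(b) sonority 3-6: ill-formed.
(c) sonority 1-2: ill-formed.
(d) sonority 1-3: ill-formed.
(e) sonority 1-3-4: ill-formed.
(f) sonority 4-6-1-6: ill-formed.
(g) sonority 4-3-3-2: well-formed.

g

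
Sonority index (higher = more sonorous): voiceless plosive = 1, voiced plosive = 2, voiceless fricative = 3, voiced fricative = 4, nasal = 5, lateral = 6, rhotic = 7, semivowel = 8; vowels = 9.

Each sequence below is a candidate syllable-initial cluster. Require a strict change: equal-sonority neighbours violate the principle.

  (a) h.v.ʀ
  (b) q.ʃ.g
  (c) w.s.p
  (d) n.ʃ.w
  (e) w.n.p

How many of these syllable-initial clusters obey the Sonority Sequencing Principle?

1

(a) 3-4-7 → obeys
(b) 1-3-2 → violates
(c) 8-3-1 → violates
(d) 5-3-8 → violates
(e) 8-5-1 → violates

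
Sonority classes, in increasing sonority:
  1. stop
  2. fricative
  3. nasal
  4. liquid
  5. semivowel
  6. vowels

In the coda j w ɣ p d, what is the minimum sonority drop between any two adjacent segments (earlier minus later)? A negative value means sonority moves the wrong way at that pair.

/j/ is a semivowel (sonority 5).
/w/ is a semivowel (sonority 5).
/ɣ/ is a fricative (sonority 2).
/p/ is a stop (sonority 1).
/d/ is a stop (sonority 1).
/j/→/w/: change +0.
/w/→/ɣ/: change +3.
/ɣ/→/p/: change +1.
/p/→/d/: change +0.
Minimum = 0.

0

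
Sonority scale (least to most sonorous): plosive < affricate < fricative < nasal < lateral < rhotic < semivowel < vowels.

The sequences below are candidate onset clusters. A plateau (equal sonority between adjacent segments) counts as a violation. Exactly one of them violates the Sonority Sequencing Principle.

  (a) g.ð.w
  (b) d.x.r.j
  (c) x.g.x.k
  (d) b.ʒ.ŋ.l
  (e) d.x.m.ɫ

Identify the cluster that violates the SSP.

(a) sonority 1-3-7: well-formed.
(b) sonority 1-3-6-7: well-formed.
(c) sonority 3-1-3-1: ill-formed.
(d) sonority 1-3-4-5: well-formed.
(e) sonority 1-3-4-5: well-formed.

c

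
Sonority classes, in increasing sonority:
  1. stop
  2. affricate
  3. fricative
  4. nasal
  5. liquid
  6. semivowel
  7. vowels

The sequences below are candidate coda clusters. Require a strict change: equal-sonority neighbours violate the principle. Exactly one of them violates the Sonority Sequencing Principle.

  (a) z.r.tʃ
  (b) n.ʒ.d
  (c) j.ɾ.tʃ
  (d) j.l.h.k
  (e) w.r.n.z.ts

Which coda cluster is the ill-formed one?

a

(a) 3-5-2 → violates
(b) 4-3-1 → obeys
(c) 6-5-2 → obeys
(d) 6-5-3-1 → obeys
(e) 6-5-4-3-2 → obeys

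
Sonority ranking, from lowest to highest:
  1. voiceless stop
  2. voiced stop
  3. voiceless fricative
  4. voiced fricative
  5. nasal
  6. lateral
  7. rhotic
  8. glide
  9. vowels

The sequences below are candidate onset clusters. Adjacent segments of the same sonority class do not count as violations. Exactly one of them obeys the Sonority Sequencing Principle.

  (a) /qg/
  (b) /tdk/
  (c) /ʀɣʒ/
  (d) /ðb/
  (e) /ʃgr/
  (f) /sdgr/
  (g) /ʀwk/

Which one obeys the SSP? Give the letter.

(a) sonority 1-2: well-formed.
(b) sonority 1-2-1: ill-formed.
(c) sonority 7-4-4: ill-formed.
(d) sonority 4-2: ill-formed.
(e) sonority 3-2-7: ill-formed.
(f) sonority 3-2-2-7: ill-formed.
(g) sonority 7-8-1: ill-formed.

a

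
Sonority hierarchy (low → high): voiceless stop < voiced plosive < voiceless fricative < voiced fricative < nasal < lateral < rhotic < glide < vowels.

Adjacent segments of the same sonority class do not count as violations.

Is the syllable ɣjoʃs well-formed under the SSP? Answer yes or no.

yes

Onset: /ɣ/ is a voiced fricative (sonority 4), /j/ is a glide (sonority 8); then the nucleus /o/ (sonority 9).
Onset profile 4-8-9 — rises to the nucleus.
Coda: /ʃ/ is a voiceless fricative (sonority 3), /s/ is a voiceless fricative (sonority 3).
Coda profile 9-3-3 — falls from the nucleus.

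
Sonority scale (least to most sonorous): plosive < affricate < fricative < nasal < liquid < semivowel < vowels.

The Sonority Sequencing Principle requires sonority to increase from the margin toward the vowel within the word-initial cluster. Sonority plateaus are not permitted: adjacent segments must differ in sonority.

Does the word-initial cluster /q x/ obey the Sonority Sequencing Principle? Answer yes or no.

/q/ — plosive, sonority 1.
/x/ — fricative, sonority 3.
The profile 1-3 strictly rises, so the word-initial cluster satisfies the SSP.

yes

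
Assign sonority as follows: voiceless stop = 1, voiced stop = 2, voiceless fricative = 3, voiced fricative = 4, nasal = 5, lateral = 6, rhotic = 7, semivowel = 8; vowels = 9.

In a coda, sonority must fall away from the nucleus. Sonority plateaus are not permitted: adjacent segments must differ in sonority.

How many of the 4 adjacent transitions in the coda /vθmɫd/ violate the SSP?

2

/v/ is a voiced fricative (sonority 4).
/θ/ is a voiceless fricative (sonority 3).
/m/ is a nasal (sonority 5).
/ɫ/ is a lateral (sonority 6).
/d/ is a voiced stop (sonority 2).
/v/→/θ/: 4→3 (falls) — ok.
/θ/→/m/: 3→5 (does not fall) — violation.
/m/→/ɫ/: 5→6 (does not fall) — violation.
/ɫ/→/d/: 6→2 (falls) — ok.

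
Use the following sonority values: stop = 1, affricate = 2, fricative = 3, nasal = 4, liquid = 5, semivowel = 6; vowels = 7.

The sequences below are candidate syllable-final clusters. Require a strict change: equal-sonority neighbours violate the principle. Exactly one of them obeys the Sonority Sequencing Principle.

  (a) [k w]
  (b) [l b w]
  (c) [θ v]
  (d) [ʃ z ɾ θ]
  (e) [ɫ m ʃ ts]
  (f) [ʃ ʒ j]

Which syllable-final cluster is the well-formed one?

(a) [k w]: profile 1-6 — violates.
(b) [l b w]: profile 5-1-6 — violates.
(c) [θ v]: profile 3-3 — violates.
(d) [ʃ z ɾ θ]: profile 3-3-5-3 — violates.
(e) [ɫ m ʃ ts]: profile 5-4-3-2 — obeys.
(f) [ʃ ʒ j]: profile 3-3-6 — violates.

e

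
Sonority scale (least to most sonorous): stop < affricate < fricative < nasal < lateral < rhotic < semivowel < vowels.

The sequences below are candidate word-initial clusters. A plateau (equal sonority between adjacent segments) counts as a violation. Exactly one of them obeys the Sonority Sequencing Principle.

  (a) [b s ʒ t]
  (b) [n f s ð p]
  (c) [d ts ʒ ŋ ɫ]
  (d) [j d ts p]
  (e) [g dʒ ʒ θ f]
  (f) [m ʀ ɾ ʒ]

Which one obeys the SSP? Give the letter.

c

(a) [b s ʒ t]: profile 1-3-3-1 — violates.
(b) [n f s ð p]: profile 4-3-3-3-1 — violates.
(c) [d ts ʒ ŋ ɫ]: profile 1-2-3-4-5 — obeys.
(d) [j d ts p]: profile 7-1-2-1 — violates.
(e) [g dʒ ʒ θ f]: profile 1-2-3-3-3 — violates.
(f) [m ʀ ɾ ʒ]: profile 4-6-6-3 — violates.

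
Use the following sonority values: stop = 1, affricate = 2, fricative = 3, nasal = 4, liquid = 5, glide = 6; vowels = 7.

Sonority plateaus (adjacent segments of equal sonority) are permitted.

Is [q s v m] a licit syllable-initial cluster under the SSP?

/q/: stop = 1.
/s/: fricative = 3.
/v/: fricative = 3.
/m/: nasal = 4.
The profile 1-3-3-4 is non-decreasing (plateaus allowed), so the syllable-initial cluster satisfies the SSP.

yes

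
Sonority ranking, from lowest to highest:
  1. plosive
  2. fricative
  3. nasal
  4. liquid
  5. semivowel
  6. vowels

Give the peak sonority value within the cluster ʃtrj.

5

/ʃ/ — fricative, sonority 2.
/t/ — plosive, sonority 1.
/r/ — liquid, sonority 4.
/j/ — semivowel, sonority 5.
The maximum is 5.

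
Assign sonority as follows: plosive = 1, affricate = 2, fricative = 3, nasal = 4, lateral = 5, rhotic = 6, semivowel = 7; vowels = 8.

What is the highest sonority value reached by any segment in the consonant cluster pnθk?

/p/ — plosive, sonority 1.
/n/ — nasal, sonority 4.
/θ/ — fricative, sonority 3.
/k/ — plosive, sonority 1.
The maximum is 4.

4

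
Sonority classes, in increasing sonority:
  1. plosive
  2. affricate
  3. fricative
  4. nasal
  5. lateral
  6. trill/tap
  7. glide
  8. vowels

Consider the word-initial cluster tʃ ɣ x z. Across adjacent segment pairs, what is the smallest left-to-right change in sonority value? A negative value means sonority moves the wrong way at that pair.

0

/tʃ/: affricate = 2.
/ɣ/: fricative = 3.
/x/: fricative = 3.
/z/: fricative = 3.
/tʃ/→/ɣ/: change +1.
/ɣ/→/x/: change +0.
/x/→/z/: change +0.
Minimum = 0.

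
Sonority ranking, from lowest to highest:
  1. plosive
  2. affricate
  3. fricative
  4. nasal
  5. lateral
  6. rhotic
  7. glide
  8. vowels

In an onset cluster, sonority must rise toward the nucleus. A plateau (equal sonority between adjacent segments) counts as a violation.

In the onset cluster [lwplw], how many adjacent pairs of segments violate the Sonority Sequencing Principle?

/l/ — lateral, sonority 5.
/w/ — glide, sonority 7.
/p/ — plosive, sonority 1.
/l/ — lateral, sonority 5.
/w/ — glide, sonority 7.
/l/→/w/: 5→7 (rises) — ok.
/w/→/p/: 7→1 (does not rise) — violation.
/p/→/l/: 1→5 (rises) — ok.
/l/→/w/: 5→7 (rises) — ok.

1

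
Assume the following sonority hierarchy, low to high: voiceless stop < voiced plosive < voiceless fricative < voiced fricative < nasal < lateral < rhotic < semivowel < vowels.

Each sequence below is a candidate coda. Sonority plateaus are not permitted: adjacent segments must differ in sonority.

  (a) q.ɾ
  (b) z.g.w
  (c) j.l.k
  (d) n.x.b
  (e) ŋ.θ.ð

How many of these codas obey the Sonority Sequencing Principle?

2

(a) q.ɾ: profile 1-7 — violates.
(b) z.g.w: profile 4-2-8 — violates.
(c) j.l.k: profile 8-6-1 — obeys.
(d) n.x.b: profile 5-3-2 — obeys.
(e) ŋ.θ.ð: profile 5-3-4 — violates.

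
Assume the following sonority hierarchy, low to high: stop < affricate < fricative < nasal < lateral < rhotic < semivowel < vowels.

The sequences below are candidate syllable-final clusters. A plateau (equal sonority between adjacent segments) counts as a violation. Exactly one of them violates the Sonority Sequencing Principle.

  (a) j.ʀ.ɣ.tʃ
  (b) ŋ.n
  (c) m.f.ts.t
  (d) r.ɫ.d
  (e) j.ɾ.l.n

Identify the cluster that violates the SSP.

b

(a) j.ʀ.ɣ.tʃ: profile 7-6-3-2 — obeys.
(b) ŋ.n: profile 4-4 — violates.
(c) m.f.ts.t: profile 4-3-2-1 — obeys.
(d) r.ɫ.d: profile 6-5-1 — obeys.
(e) j.ɾ.l.n: profile 7-6-5-4 — obeys.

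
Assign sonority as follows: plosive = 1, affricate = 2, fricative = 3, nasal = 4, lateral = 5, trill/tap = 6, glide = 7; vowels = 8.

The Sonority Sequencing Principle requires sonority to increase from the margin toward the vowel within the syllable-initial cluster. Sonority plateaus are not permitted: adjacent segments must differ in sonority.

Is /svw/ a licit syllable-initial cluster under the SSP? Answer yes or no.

/s/ — fricative, sonority 3.
/v/ — fricative, sonority 3.
/w/ — glide, sonority 7.
The profile is 3-3-7. Between /s/ (3) and /v/ (3) sonority does not rise, so the cluster violates the SSP.

no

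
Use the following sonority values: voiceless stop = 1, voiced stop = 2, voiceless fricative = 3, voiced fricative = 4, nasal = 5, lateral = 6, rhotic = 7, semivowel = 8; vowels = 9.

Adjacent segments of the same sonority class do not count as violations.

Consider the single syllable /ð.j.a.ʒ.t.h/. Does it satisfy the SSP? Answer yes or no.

Onset: /ð/ is a voiced fricative (sonority 4), /j/ is a semivowel (sonority 8); then the nucleus /a/ (sonority 9).
Onset profile 4-8-9 — rises to the nucleus.
Coda: /ʒ/ is a voiced fricative (sonority 4), /t/ is a voiceless stop (sonority 1), /h/ is a voiceless fricative (sonority 3).
Coda profile 9-4-1-3 — does not fall throughout.

no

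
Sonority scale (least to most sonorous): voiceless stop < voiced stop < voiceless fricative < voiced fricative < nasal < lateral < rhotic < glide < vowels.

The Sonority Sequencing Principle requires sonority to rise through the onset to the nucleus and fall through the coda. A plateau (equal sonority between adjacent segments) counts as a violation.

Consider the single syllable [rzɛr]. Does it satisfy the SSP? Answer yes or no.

no

Onset: /r/ is a rhotic (sonority 7), /z/ is a voiced fricative (sonority 4); then the nucleus /ɛ/ (sonority 9).
Onset profile 7-4-9 — does not strictly rise throughout.
Coda: /r/ is a rhotic (sonority 7).
Coda profile 9-7 — falls from the nucleus.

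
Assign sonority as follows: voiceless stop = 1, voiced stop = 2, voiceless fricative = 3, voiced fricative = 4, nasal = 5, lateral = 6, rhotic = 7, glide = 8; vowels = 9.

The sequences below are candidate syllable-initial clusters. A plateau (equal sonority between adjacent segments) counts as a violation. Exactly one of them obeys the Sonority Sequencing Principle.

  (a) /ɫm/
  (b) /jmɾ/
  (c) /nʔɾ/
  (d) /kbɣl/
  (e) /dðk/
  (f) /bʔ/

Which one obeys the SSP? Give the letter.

(a) /ɫm/: profile 6-5 — violates.
(b) /jmɾ/: profile 8-5-7 — violates.
(c) /nʔɾ/: profile 5-1-7 — violates.
(d) /kbɣl/: profile 1-2-4-6 — obeys.
(e) /dðk/: profile 2-4-1 — violates.
(f) /bʔ/: profile 2-1 — violates.

d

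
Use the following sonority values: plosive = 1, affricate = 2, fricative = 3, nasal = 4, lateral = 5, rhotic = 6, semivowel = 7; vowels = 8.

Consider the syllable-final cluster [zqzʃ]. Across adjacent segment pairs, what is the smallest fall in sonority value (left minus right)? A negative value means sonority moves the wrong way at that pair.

/z/ — fricative, sonority 3.
/q/ — plosive, sonority 1.
/z/ — fricative, sonority 3.
/ʃ/ — fricative, sonority 3.
/z/→/q/: change +2.
/q/→/z/: change -2.
/z/→/ʃ/: change +0.
Minimum = -2.

-2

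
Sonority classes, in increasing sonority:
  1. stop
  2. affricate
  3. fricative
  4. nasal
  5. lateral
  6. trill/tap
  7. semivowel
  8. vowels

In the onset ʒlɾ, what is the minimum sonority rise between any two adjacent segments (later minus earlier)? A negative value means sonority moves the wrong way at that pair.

1

/ʒ/ — fricative, sonority 3.
/l/ — lateral, sonority 5.
/ɾ/ — trill/tap, sonority 6.
/ʒ/→/l/: change +2.
/l/→/ɾ/: change +1.
Minimum = 1.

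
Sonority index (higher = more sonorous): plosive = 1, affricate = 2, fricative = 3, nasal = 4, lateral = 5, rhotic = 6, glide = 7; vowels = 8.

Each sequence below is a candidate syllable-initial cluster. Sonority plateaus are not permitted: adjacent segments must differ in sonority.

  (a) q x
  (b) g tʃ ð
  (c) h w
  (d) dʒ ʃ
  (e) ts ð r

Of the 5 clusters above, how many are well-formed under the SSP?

5

(a) sonority 1-3: well-formed.
(b) sonority 1-2-3: well-formed.
(c) sonority 3-7: well-formed.
(d) sonority 2-3: well-formed.
(e) sonority 2-3-6: well-formed.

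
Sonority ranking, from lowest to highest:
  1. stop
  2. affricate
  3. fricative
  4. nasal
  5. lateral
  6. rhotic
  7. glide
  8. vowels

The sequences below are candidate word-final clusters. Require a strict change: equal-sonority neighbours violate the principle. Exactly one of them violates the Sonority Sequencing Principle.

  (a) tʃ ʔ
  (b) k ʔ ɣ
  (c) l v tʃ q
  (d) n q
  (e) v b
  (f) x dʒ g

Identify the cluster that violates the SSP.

(a) tʃ ʔ: profile 2-1 — obeys.
(b) k ʔ ɣ: profile 1-1-3 — violates.
(c) l v tʃ q: profile 5-3-2-1 — obeys.
(d) n q: profile 4-1 — obeys.
(e) v b: profile 3-1 — obeys.
(f) x dʒ g: profile 3-2-1 — obeys.

b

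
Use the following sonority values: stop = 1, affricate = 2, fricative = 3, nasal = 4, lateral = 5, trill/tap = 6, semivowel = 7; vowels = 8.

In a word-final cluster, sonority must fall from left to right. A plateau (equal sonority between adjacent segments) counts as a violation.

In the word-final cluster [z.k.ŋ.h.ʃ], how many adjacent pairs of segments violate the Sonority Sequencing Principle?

/z/ — fricative, sonority 3.
/k/ — stop, sonority 1.
/ŋ/ — nasal, sonority 4.
/h/ — fricative, sonority 3.
/ʃ/ — fricative, sonority 3.
/z/→/k/: 3→1 (falls) — ok.
/k/→/ŋ/: 1→4 (does not fall) — violation.
/ŋ/→/h/: 4→3 (falls) — ok.
/h/→/ʃ/: 3→3 (plateau) — violation.

2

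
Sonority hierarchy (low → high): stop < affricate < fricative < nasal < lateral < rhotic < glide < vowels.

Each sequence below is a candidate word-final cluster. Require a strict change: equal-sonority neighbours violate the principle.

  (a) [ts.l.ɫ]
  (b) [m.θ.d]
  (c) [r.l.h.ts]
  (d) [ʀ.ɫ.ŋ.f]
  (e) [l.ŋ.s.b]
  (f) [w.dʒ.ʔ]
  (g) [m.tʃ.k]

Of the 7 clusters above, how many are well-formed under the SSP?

(a) 2-5-5 → violates
(b) 4-3-1 → obeys
(c) 6-5-3-2 → obeys
(d) 6-5-4-3 → obeys
(e) 5-4-3-1 → obeys
(f) 7-2-1 → obeys
(g) 4-2-1 → obeys

6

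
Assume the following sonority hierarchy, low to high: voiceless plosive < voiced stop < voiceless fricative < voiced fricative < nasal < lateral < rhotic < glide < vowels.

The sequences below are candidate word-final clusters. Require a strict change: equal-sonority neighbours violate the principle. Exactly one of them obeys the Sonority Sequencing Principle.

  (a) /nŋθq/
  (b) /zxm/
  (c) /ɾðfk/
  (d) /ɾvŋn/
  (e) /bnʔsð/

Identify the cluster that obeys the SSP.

(a) 5-5-3-1 → violates
(b) 4-3-5 → violates
(c) 7-4-3-1 → obeys
(d) 7-4-5-5 → violates
(e) 2-5-1-3-4 → violates

c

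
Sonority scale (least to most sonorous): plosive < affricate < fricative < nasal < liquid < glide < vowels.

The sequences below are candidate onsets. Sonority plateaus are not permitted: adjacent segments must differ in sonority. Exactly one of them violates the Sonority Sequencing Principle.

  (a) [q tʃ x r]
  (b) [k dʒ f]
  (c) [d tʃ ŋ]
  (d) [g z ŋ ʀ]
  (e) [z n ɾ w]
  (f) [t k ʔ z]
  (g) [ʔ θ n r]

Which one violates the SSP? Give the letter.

f

(a) [q tʃ x r]: profile 1-2-3-5 — obeys.
(b) [k dʒ f]: profile 1-2-3 — obeys.
(c) [d tʃ ŋ]: profile 1-2-4 — obeys.
(d) [g z ŋ ʀ]: profile 1-3-4-5 — obeys.
(e) [z n ɾ w]: profile 3-4-5-6 — obeys.
(f) [t k ʔ z]: profile 1-1-1-3 — violates.
(g) [ʔ θ n r]: profile 1-3-4-5 — obeys.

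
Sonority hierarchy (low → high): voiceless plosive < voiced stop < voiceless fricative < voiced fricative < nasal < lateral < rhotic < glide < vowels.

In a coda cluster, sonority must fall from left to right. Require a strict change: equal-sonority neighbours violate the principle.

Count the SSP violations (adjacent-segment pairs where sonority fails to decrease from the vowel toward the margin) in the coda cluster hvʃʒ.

2

/h/ — voiceless fricative, sonority 3.
/v/ — voiced fricative, sonority 4.
/ʃ/ — voiceless fricative, sonority 3.
/ʒ/ — voiced fricative, sonority 4.
/h/→/v/: 3→4 (does not fall) — violation.
/v/→/ʃ/: 4→3 (falls) — ok.
/ʃ/→/ʒ/: 3→4 (does not fall) — violation.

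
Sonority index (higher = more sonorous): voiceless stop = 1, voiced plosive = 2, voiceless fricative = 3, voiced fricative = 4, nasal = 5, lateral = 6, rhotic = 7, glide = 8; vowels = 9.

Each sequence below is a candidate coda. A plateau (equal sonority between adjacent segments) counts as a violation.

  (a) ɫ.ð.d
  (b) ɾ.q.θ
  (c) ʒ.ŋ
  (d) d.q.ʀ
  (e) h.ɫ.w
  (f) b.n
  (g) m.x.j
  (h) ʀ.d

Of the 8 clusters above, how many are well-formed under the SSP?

(a) 6-4-2 → obeys
(b) 7-1-3 → violates
(c) 4-5 → violates
(d) 2-1-7 → violates
(e) 3-6-8 → violates
(f) 2-5 → violates
(g) 5-3-8 → violates
(h) 7-2 → obeys

2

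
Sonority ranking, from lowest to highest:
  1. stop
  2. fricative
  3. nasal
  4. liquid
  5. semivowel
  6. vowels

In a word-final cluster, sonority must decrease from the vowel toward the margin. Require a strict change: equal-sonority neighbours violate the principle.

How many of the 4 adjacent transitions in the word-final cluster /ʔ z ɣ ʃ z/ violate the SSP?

4

/ʔ/ — stop, sonority 1.
/z/ — fricative, sonority 2.
/ɣ/ — fricative, sonority 2.
/ʃ/ — fricative, sonority 2.
/z/ — fricative, sonority 2.
/ʔ/→/z/: 1→2 (does not fall) — violation.
/z/→/ɣ/: 2→2 (plateau) — violation.
/ɣ/→/ʃ/: 2→2 (plateau) — violation.
/ʃ/→/z/: 2→2 (plateau) — violation.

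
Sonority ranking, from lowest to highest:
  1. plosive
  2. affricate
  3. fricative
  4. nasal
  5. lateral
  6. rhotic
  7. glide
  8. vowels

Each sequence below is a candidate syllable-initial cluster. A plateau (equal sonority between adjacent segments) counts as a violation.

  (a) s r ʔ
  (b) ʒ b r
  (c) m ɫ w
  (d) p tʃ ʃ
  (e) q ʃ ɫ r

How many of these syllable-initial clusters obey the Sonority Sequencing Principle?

3

(a) sonority 3-6-1: ill-formed.
(b) sonority 3-1-6: ill-formed.
(c) sonority 4-5-7: well-formed.
(d) sonority 1-2-3: well-formed.
(e) sonority 1-3-5-6: well-formed.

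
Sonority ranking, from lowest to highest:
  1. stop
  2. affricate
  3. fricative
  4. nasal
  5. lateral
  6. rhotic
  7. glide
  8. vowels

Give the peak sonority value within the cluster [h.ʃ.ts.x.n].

4

/h/ — fricative, sonority 3.
/ʃ/ — fricative, sonority 3.
/ts/ — affricate, sonority 2.
/x/ — fricative, sonority 3.
/n/ — nasal, sonority 4.
The maximum is 4.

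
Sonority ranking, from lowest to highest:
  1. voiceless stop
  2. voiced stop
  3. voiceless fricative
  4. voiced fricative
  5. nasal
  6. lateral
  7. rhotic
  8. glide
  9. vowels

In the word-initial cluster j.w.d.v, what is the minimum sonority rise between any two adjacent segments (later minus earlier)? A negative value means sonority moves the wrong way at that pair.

/j/ — glide, sonority 8.
/w/ — glide, sonority 8.
/d/ — voiced stop, sonority 2.
/v/ — voiced fricative, sonority 4.
/j/→/w/: change +0.
/w/→/d/: change -6.
/d/→/v/: change +2.
Minimum = -6.

-6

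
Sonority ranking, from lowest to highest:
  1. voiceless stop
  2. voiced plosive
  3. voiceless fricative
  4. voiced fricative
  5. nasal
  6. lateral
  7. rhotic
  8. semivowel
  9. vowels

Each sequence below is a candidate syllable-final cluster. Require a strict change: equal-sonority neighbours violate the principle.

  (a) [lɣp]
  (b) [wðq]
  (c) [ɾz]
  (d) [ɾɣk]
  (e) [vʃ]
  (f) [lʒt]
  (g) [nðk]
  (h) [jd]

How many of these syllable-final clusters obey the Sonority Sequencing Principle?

8

(a) [lɣp]: profile 6-4-1 — obeys.
(b) [wðq]: profile 8-4-1 — obeys.
(c) [ɾz]: profile 7-4 — obeys.
(d) [ɾɣk]: profile 7-4-1 — obeys.
(e) [vʃ]: profile 4-3 — obeys.
(f) [lʒt]: profile 6-4-1 — obeys.
(g) [nðk]: profile 5-4-1 — obeys.
(h) [jd]: profile 8-2 — obeys.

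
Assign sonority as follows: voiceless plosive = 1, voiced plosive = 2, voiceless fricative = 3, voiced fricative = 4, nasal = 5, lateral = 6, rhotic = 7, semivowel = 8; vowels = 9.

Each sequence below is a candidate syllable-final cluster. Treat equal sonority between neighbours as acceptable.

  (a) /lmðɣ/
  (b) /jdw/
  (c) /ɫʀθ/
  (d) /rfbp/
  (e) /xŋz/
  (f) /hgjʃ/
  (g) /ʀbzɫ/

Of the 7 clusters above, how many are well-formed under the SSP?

(a) 6-5-4-4 → obeys
(b) 8-2-8 → violates
(c) 6-7-3 → violates
(d) 7-3-2-1 → obeys
(e) 3-5-4 → violates
(f) 3-2-8-3 → violates
(g) 7-2-4-6 → violates

2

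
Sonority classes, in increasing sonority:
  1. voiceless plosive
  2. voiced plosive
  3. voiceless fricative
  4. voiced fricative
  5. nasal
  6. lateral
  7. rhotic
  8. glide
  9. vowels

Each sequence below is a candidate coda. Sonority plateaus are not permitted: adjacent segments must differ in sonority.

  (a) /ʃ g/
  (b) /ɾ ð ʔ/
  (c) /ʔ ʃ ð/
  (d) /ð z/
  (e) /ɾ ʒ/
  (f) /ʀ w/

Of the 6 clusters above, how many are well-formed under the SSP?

3

(a) 3-2 → obeys
(b) 7-4-1 → obeys
(c) 1-3-4 → violates
(d) 4-4 → violates
(e) 7-4 → obeys
(f) 7-8 → violates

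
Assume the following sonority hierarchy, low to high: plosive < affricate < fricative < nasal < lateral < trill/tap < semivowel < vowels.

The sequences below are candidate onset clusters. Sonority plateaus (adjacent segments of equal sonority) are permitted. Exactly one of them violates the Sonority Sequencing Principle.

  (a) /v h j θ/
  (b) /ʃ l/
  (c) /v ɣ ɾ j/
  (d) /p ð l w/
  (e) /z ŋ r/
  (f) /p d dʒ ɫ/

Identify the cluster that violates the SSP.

(a) sonority 3-3-7-3: ill-formed.
(b) sonority 3-5: well-formed.
(c) sonority 3-3-6-7: well-formed.
(d) sonority 1-3-5-7: well-formed.
(e) sonority 3-4-6: well-formed.
(f) sonority 1-1-2-5: well-formed.

a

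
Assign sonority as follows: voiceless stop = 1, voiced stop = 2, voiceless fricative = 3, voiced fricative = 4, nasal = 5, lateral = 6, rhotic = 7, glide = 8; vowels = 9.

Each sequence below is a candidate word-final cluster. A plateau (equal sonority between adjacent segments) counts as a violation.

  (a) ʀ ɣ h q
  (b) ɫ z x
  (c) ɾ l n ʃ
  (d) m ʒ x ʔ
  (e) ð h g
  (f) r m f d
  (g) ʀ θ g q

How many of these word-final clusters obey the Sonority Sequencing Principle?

7

(a) sonority 7-4-3-1: well-formed.
(b) sonority 6-4-3: well-formed.
(c) sonority 7-6-5-3: well-formed.
(d) sonority 5-4-3-1: well-formed.
(e) sonority 4-3-2: well-formed.
(f) sonority 7-5-3-2: well-formed.
(g) sonority 7-3-2-1: well-formed.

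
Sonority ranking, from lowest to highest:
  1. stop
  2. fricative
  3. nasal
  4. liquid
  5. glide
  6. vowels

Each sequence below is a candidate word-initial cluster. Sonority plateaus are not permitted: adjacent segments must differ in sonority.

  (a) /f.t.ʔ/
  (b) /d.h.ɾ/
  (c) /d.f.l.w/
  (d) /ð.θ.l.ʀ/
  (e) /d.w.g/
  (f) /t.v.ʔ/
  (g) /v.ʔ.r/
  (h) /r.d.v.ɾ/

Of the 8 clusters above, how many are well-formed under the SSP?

(a) 2-1-1 → violates
(b) 1-2-4 → obeys
(c) 1-2-4-5 → obeys
(d) 2-2-4-4 → violates
(e) 1-5-1 → violates
(f) 1-2-1 → violates
(g) 2-1-4 → violates
(h) 4-1-2-4 → violates

2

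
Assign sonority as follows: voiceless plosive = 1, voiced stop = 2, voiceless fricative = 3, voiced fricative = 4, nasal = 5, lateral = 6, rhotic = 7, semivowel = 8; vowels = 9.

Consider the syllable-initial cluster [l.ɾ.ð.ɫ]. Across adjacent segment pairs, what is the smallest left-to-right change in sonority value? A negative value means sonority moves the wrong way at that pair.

-3

/l/ is a lateral (sonority 6).
/ɾ/ is a rhotic (sonority 7).
/ð/ is a voiced fricative (sonority 4).
/ɫ/ is a lateral (sonority 6).
/l/→/ɾ/: change +1.
/ɾ/→/ð/: change -3.
/ð/→/ɫ/: change +2.
Minimum = -3.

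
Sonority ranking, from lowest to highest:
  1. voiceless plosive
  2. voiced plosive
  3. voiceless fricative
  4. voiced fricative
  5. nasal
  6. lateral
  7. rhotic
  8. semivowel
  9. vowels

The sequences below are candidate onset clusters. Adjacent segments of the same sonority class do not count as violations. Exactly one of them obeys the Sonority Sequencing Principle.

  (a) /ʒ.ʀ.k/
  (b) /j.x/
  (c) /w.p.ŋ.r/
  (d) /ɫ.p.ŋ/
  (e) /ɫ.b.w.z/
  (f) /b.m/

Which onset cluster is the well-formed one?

f

(a) 4-7-1 → violates
(b) 8-3 → violates
(c) 8-1-5-7 → violates
(d) 6-1-5 → violates
(e) 6-2-8-4 → violates
(f) 2-5 → obeys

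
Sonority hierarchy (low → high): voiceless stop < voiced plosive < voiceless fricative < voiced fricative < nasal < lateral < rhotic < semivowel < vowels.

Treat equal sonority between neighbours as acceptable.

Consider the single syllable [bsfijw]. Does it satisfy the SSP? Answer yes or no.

yes

Onset: /b/ is a voiced plosive (sonority 2), /s/ is a voiceless fricative (sonority 3), /f/ is a voiceless fricative (sonority 3); then the nucleus /i/ (sonority 9).
Onset profile 2-3-3-9 — rises to the nucleus.
Coda: /j/ is a semivowel (sonority 8), /w/ is a semivowel (sonority 8).
Coda profile 9-8-8 — falls from the nucleus.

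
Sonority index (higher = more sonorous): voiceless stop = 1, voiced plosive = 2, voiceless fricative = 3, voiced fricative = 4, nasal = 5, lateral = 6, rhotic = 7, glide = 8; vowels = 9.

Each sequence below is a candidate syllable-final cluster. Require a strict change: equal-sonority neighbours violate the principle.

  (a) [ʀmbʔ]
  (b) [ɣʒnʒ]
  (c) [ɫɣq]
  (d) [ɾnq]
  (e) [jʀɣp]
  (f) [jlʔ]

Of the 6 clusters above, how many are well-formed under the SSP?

5

(a) sonority 7-5-2-1: well-formed.
(b) sonority 4-4-5-4: ill-formed.
(c) sonority 6-4-1: well-formed.
(d) sonority 7-5-1: well-formed.
(e) sonority 8-7-4-1: well-formed.
(f) sonority 8-6-1: well-formed.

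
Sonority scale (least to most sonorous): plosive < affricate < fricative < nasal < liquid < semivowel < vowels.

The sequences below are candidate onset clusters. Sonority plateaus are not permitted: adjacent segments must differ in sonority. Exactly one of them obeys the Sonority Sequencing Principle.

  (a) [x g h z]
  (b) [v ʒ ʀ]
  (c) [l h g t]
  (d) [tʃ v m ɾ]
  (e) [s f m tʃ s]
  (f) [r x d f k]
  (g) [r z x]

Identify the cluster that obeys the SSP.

d

(a) [x g h z]: profile 3-1-3-3 — violates.
(b) [v ʒ ʀ]: profile 3-3-5 — violates.
(c) [l h g t]: profile 5-3-1-1 — violates.
(d) [tʃ v m ɾ]: profile 2-3-4-5 — obeys.
(e) [s f m tʃ s]: profile 3-3-4-2-3 — violates.
(f) [r x d f k]: profile 5-3-1-3-1 — violates.
(g) [r z x]: profile 5-3-3 — violates.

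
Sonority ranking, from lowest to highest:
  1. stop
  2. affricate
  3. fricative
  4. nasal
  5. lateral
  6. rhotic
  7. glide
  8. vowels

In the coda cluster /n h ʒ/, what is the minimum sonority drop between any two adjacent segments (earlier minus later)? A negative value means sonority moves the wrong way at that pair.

0

/n/ — nasal, sonority 4.
/h/ — fricative, sonority 3.
/ʒ/ — fricative, sonority 3.
/n/→/h/: change +1.
/h/→/ʒ/: change +0.
Minimum = 0.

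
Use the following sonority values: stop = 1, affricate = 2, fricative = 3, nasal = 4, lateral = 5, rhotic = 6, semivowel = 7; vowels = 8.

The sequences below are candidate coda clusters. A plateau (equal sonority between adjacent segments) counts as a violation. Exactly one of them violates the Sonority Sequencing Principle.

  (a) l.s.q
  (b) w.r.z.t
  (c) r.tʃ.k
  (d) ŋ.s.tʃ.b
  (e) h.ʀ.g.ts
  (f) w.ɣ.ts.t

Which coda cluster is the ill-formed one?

(a) sonority 5-3-1: well-formed.
(b) sonority 7-6-3-1: well-formed.
(c) sonority 6-2-1: well-formed.
(d) sonority 4-3-2-1: well-formed.
(e) sonority 3-6-1-2: ill-formed.
(f) sonority 7-3-2-1: well-formed.

e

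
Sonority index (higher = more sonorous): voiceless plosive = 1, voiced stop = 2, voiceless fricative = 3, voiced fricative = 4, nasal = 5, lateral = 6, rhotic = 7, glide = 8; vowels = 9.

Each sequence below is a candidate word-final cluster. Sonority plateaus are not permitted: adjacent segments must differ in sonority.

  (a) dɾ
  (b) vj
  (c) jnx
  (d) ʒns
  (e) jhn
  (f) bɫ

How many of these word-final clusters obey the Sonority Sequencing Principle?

1

(a) 2-7 → violates
(b) 4-8 → violates
(c) 8-5-3 → obeys
(d) 4-5-3 → violates
(e) 8-3-5 → violates
(f) 2-6 → violates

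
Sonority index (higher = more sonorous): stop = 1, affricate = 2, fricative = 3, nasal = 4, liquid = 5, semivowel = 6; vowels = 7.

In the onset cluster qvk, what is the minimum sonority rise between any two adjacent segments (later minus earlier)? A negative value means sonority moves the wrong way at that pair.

/q/: stop = 1.
/v/: fricative = 3.
/k/: stop = 1.
/q/→/v/: change +2.
/v/→/k/: change -2.
Minimum = -2.

-2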